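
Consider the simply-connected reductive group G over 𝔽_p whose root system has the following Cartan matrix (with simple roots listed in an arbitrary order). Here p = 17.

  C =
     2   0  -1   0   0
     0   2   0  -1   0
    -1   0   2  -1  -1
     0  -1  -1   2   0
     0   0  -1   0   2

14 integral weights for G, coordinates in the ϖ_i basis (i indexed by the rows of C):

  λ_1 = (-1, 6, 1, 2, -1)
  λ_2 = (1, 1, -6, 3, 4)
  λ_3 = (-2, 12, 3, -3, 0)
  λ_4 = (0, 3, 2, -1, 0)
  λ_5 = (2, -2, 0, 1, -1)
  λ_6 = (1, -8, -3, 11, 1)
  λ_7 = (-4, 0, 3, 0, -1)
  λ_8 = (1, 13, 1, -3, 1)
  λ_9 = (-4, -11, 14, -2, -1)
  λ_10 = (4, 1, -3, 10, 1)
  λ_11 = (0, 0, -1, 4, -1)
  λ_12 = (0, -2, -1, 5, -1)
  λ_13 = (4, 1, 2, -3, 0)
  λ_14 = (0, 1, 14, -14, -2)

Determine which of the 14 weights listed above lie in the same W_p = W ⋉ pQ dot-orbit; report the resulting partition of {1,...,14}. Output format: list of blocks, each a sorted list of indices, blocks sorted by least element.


Dynkin diagram of C (from the 8 off-diagonal −1 entries): D_5.

Alcove-folded reps (p=17, 14 weights, presented ϖ-order):

  λ_1+ρ ↦ (0, 7, 2, 3, 0);  λ_2+ρ ↦ (3, 1, 1, 1, 0);  λ_3+ρ ↦ (1, 11, 1, 0, 1);  λ_4+ρ ↦ (1, 4, 3, 0, 1);  λ_5+ρ ↦ (3, 1, 1, 1, 0);  λ_6+ρ ↦ (0, 7, 2, 3, 0);  λ_7+ρ ↦ (3, 1, 1, 1, 0);  λ_8+ρ ↦ (1, 11, 1, 0, 1);  λ_9+ρ ↦ (3, 1, 1, 1, 0);  λ_10+ρ ↦ (3, 1, 1, 1, 0);  λ_11+ρ ↦ (1, 1, 0, 5, 0);  λ_12+ρ ↦ (1, 1, 0, 5, 0);  λ_13+ρ ↦ (5, 0, 1, 2, 1);  λ_14+ρ ↦ (1, 11, 1, 0, 1)

Grouping the 14 weights by Ā_17-representative: 6 linkage classes.

[[1, 6], [2, 5, 7, 9, 10], [3, 8, 14], [4], [11, 12], [13]]


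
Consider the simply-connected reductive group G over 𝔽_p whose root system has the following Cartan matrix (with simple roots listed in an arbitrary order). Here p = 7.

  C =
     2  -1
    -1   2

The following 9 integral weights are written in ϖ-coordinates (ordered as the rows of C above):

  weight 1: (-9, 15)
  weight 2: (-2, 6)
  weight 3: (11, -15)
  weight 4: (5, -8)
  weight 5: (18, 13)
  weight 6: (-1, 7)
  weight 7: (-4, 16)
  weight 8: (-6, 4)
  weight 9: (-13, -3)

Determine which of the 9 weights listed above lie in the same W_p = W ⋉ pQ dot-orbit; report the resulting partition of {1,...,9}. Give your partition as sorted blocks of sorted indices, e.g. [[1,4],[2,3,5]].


C ↔ A_2 under row/col permutation; |W(A_2)| = 6.

Folding the 9 weights λ_j+ρ into Ā_7 (reps in the given 2-coord order):

  [1] (1, 1);  [2] (1, 6);  [3] (5, 0);  [4] (1, 6);  [5] (5, 0);  [6] (1, 6);  [7] (4, 3);  [8] (5, 0);  [9] (5, 0)

Linkage partition of the 9 weights (4 classes, p=7):

[[1], [2, 4, 6], [3, 5, 8, 9], [7]]


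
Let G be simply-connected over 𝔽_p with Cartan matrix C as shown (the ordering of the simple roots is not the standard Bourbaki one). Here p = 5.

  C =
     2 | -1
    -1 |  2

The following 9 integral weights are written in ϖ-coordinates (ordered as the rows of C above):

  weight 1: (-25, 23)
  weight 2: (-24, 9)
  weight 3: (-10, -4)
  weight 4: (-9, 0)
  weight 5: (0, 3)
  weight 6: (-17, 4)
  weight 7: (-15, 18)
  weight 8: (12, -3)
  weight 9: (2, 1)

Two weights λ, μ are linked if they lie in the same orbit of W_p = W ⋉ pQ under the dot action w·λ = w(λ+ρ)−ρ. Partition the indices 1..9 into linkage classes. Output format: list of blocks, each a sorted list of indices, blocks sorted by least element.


C ↔ A_2 under row/col permutation; |W(A_2)| = 6.

Folding the 9 weights λ_j+ρ into Ā_5 (reps in the given 2-coord order):

    1: (1, 4)
    2: (0, 3)
    3: (2, 2)
    4: (2, 2)
    5: (1, 4)
    6: (1, 4)
    7: (1, 4)
    8: (2, 2)
    9: (3, 2)

Partition of {1..9} into 4 W_5-dot-orbits:

[[1, 5, 6, 7], [2], [3, 4, 8], [9]]


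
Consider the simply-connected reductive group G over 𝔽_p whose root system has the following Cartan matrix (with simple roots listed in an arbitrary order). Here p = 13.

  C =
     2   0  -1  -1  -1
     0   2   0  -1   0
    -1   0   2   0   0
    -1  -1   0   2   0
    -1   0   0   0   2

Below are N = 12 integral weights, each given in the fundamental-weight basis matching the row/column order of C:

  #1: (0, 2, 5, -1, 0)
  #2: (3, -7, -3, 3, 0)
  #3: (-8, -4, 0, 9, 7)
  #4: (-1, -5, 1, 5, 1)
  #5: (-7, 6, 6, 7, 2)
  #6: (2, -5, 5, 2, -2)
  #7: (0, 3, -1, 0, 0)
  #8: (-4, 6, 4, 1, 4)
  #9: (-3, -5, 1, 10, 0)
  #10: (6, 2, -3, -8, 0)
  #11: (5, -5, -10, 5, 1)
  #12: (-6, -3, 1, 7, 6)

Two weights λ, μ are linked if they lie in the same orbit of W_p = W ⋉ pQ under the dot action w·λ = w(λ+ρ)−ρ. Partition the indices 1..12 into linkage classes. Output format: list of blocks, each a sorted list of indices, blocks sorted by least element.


Root system D_5: the 5×5 matrix C matches after relabeling.

Alcove-folded reps (p=13, 12 weights, presented ϖ-order):

  [1] (1, 3, 6, 0, 1) · [2] (0, 4, 2, 2, 1) · [3] (1, 3, 6, 0, 1) · [4] (0, 4, 2, 2, 2) · [5] (1, 1, 2, 3, 0) · [6] (1, 3, 6, 0, 1) · [7] (1, 4, 0, 1, 1) · [8] (0, 4, 2, 2, 2) · [9] (1, 4, 0, 1, 1) · [10] (1, 4, 0, 1, 1) · [11] (1, 3, 6, 0, 1) · [12] (2, 2, 3, 1, 2)

These 12 weights hit 6 W_13-dot-orbits; sizes (4, 1, 2, 1, 3, 1):

[[1, 3, 6, 11], [2], [4, 8], [5], [7, 9, 10], [12]]


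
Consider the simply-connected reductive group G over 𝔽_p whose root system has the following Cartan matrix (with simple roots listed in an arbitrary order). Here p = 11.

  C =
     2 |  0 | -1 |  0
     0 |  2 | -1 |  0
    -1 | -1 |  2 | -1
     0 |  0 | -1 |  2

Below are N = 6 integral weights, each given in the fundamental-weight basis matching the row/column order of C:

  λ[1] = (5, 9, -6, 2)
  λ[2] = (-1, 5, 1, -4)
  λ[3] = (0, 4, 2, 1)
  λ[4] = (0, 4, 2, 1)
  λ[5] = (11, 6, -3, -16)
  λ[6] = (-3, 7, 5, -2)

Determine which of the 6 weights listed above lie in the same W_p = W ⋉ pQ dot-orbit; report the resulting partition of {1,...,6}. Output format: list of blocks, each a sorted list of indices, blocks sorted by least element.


Type D_4, rank 4, |W|=192; reorder rows/cols to standard.

W_11-reps of the 6 weights in Ā_11 (same 4-coord order as C):

  1: (1, 5, 0, 2);  2: (1, 5, 0, 2);  3: (1, 5, 0, 2);  4: (1, 5, 0, 2);  5: (1, 4, 1, 4);  6: (1, 5, 0, 2)

Linkage partition of the 6 weights (2 classes, p=11):

[[1, 2, 3, 4, 6], [5]]


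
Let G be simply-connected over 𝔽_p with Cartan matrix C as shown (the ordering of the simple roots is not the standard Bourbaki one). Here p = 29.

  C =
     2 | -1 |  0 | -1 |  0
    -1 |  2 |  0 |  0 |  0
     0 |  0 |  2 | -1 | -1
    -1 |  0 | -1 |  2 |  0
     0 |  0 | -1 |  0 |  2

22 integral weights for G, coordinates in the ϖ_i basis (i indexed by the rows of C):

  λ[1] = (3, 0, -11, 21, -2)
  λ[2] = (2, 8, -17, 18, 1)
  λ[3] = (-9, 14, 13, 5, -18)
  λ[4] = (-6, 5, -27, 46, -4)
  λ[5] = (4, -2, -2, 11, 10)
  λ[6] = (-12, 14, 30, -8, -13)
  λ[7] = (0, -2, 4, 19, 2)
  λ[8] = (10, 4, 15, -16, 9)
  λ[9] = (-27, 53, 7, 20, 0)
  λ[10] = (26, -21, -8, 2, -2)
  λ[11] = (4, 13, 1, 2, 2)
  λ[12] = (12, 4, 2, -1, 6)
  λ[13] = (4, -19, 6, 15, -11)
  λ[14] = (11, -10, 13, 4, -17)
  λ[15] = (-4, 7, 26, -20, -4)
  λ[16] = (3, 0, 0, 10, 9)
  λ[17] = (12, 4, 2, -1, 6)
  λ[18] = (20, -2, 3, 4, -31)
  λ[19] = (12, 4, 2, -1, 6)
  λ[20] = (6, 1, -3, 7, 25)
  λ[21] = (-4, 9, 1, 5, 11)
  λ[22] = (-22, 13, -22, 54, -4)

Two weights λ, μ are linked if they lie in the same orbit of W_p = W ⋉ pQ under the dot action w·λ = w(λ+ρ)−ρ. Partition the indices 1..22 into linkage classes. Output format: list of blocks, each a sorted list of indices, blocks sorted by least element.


Type A_5, rank 5, |W|=720; reorder rows/cols to standard.

Folding the 22 weights λ_j+ρ into Ā_29 (reps in the given 5-coord order):

  [1] (4, 1, 1, 11, 10)
  [2] (3, 7, 2, 3, 12)
  [3] (3, 7, 2, 3, 12)
  [4] (13, 5, 3, 0, 7)
  [5] (4, 1, 1, 11, 10)
  [6] (4, 1, 1, 11, 10)
  [7] (0, 1, 5, 20, 3)
  [8] (4, 1, 1, 11, 10)
  [9] (0, 1, 5, 20, 3)
  [10] (2, 19, 4, 1, 2)
  [11] (5, 14, 2, 3, 3)
  [12] (13, 5, 3, 0, 7)
  [13] (13, 5, 3, 0, 7)
  [14] (3, 7, 2, 3, 12)
  [15] (5, 14, 2, 3, 3)
  [16] (4, 1, 1, 11, 10)
  [17] (13, 5, 3, 0, 7)
  [18] (0, 1, 5, 20, 3)
  [19] (13, 5, 3, 0, 7)
  [20] (3, 7, 2, 3, 12)
  [21] (3, 7, 2, 3, 12)
  [22] (5, 14, 2, 3, 3)

Grouping the 22 weights by Ā_29-representative: 6 linkage classes.

[[1, 5, 6, 8, 16], [2, 3, 14, 20, 21], [4, 12, 13, 17, 19], [7, 9, 18], [10], [11, 15, 22]]


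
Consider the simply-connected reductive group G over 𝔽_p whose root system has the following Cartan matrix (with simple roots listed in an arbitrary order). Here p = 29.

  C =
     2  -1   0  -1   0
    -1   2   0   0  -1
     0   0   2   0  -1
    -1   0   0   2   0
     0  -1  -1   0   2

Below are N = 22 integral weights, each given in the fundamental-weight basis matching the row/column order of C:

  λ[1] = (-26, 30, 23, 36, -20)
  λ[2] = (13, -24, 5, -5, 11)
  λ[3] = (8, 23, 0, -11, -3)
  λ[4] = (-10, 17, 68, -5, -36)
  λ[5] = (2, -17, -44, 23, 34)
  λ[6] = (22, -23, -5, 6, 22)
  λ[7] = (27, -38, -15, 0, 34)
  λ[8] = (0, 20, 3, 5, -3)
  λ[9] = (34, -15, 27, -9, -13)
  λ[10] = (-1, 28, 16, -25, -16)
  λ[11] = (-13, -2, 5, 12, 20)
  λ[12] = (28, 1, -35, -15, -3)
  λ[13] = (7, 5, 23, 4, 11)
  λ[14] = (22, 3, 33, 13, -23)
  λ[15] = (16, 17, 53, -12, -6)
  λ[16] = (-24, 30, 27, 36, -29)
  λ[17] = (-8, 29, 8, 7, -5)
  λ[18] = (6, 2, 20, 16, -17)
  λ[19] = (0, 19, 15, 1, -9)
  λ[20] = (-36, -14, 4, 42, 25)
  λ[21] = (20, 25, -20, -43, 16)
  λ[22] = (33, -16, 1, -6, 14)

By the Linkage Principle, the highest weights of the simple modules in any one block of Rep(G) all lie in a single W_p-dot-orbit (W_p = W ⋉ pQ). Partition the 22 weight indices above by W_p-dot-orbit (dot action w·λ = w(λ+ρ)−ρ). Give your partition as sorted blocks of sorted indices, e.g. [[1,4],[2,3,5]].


C ↔ A_5 under row/col permutation; |W(A_5)| = 720.

Ā_29 reps of the 22 weights (A_5, coords as presented):

  1: (5, 5, 4, 5, 8) · 2: (3, 1, 5, 9, 5) · 3: (1, 19, 1, 5, 2) · 4: (3, 1, 5, 9, 5) · 5: (6, 7, 2, 8, 3) · 6: (1, 19, 1, 5, 2) · 7: (1, 12, 6, 0, 8) · 8: (1, 19, 1, 5, 2) · 9: (1, 12, 6, 0, 8) · 10: (12, 10, 0, 2, 5) · 11: (1, 12, 6, 0, 8) · 12: (12, 10, 0, 2, 5) · 13: (6, 7, 2, 8, 3) · 14: (5, 5, 4, 5, 8) · 15: (3, 1, 5, 9, 5) · 16: (1, 12, 6, 0, 8) · 17: (1, 19, 1, 5, 2) · 18: (6, 7, 2, 8, 3) · 19: (1, 12, 6, 0, 8) · 20: (6, 7, 2, 8, 3) · 21: (6, 7, 2, 8, 3) · 22: (12, 10, 0, 2, 5)

Linkage partition of the 22 weights (6 classes, p=29):

[[1, 14], [2, 4, 15], [3, 6, 8, 17], [5, 13, 18, 20, 21], [7, 9, 11, 16, 19], [10, 12, 22]]


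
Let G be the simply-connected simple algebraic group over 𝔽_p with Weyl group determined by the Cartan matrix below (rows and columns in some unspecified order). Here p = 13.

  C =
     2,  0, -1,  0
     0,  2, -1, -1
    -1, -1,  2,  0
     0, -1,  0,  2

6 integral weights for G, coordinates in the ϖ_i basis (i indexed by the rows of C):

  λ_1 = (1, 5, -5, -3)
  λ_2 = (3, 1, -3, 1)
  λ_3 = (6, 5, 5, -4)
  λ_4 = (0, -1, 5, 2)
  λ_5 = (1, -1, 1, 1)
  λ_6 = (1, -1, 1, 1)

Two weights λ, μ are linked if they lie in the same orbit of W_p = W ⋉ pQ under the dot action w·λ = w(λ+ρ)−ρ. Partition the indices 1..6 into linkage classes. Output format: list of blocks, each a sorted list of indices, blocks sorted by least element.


Type A_4, rank 4, |W|=120; reorder rows/cols to standard.

Folding the 6 weights λ_j+ρ into Ā_13 (reps in the given 4-coord order):

    λ_1 → (2, 0, 2, 2)
    λ_2 → (2, 0, 2, 2)
    λ_3 → (1, 0, 6, 3)
    λ_4 → (1, 0, 6, 3)
    λ_5 → (2, 0, 2, 2)
    λ_6 → (2, 0, 2, 2)

Partition of {1..6} into 2 W_13-dot-orbits:

[[1, 2, 5, 6], [3, 4]]


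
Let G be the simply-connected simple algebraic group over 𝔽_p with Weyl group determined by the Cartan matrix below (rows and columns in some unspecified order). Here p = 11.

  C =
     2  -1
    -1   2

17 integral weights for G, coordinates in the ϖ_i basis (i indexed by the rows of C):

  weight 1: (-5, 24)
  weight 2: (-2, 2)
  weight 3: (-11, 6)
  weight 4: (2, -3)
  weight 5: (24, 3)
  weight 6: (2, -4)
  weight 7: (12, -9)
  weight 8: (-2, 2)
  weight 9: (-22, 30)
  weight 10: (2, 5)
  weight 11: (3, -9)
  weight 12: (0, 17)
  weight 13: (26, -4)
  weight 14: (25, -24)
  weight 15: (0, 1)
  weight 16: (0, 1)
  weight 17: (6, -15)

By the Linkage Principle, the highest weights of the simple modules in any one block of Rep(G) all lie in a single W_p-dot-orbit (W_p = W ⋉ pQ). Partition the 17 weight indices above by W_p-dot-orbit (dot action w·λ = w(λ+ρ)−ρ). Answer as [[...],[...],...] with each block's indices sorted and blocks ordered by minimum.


Cartan matrix: type A_2 (|W|=6); un-permuting the 2 rows.

Ā_11 reps of the 17 weights (A_2, coords as presented):

  λ_1+ρ ↦ (7, 3)
  λ_2+ρ ↦ (1, 2)
  λ_3+ρ ↦ (7, 3)
  λ_4+ρ ↦ (1, 2)
  λ_5+ρ ↦ (4, 4)
  λ_6+ρ ↦ (0, 3)
  λ_7+ρ ↦ (3, 6)
  λ_8+ρ ↦ (1, 2)
  λ_9+ρ ↦ (9, 1)
  λ_10+ρ ↦ (3, 6)
  λ_11+ρ ↦ (4, 4)
  λ_12+ρ ↦ (7, 3)
  λ_13+ρ ↦ (3, 6)
  λ_14+ρ ↦ (7, 3)
  λ_15+ρ ↦ (1, 2)
  λ_16+ρ ↦ (1, 2)
  λ_17+ρ ↦ (4, 4)

The 17 indices split into 6 linkage classes (same alcove rep ⇔ same W_11-dot-orbit):

[[1, 3, 12, 14], [2, 4, 8, 15, 16], [5, 11, 17], [6], [7, 10, 13], [9]]


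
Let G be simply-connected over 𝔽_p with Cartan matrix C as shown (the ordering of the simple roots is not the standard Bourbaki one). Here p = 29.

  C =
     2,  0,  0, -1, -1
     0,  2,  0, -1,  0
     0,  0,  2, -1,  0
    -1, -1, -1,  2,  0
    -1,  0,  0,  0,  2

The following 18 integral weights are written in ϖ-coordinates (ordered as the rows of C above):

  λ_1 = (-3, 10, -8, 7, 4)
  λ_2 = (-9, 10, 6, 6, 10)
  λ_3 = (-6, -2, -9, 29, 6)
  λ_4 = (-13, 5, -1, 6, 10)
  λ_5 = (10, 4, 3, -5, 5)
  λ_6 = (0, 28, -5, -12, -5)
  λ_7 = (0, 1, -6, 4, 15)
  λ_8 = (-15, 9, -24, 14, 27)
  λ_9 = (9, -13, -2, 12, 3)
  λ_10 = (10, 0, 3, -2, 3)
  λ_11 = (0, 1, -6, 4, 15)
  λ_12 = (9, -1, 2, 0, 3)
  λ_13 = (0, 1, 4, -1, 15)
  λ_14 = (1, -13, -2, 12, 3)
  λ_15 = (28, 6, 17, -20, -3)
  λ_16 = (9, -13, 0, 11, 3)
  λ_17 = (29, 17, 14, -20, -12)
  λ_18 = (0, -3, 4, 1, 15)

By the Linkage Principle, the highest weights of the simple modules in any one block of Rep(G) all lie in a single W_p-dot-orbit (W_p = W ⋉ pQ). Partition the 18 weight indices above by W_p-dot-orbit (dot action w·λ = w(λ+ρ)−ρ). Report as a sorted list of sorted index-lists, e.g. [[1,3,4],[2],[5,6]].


Root system D_5: the 5×5 matrix C matches after relabeling.

Each λ_j+ρ reduced to Ā_29; 5-tuples below use C's row order:

  [1] (1, 10, 6, 1, 3);  [2] (1, 10, 6, 1, 3);  [3] (1, 2, 5, 0, 16);  [4] (6, 1, 5, 0, 1);  [5] (7, 1, 0, 4, 6);  [6] (10, 0, 3, 1, 4);  [7] (1, 2, 5, 0, 16);  [8] (2, 12, 1, 0, 4);  [9] (2, 12, 1, 0, 4);  [10] (10, 0, 3, 1, 4);  [11] (1, 2, 5, 0, 16);  [12] (10, 0, 3, 1, 4);  [13] (1, 2, 5, 0, 16);  [14] (2, 12, 1, 0, 4);  [15] (2, 12, 1, 0, 4);  [16] (2, 12, 1, 0, 4);  [17] (10, 0, 3, 1, 4);  [18] (1, 2, 5, 0, 16)

Grouping the 18 weights by Ā_29-representative: 6 linkage classes.

[[1, 2], [3, 7, 11, 13, 18], [4], [5], [6, 10, 12, 17], [8, 9, 14, 15, 16]]


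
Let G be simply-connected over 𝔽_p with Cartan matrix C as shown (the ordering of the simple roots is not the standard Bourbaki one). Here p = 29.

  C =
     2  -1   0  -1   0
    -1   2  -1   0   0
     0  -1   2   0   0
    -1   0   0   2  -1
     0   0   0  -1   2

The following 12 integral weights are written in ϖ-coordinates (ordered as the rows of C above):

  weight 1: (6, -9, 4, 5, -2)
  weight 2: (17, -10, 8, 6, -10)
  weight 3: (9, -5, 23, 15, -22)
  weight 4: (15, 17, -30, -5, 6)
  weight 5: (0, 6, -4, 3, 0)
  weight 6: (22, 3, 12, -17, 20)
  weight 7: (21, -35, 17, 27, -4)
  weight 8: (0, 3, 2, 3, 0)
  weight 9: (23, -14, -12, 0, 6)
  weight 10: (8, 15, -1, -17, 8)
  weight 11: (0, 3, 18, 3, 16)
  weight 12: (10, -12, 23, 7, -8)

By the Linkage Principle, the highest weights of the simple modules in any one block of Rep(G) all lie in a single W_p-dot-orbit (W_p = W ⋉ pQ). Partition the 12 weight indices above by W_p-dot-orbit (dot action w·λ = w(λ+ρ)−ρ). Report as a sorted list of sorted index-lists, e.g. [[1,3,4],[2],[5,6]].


Dynkin diagram of C (from the 8 off-diagonal −1 entries): A_5.

λ_j+ρ reflected into Ā_29 (⟨·,θ^∨⟩≤29); 5-tuples as given:

  [1] (1, 4, 3, 4, 1) · [2] (7, 9, 0, 2, 7) · [3] (1, 4, 3, 4, 1) · [4] (0, 11, 10, 1, 4) · [5] (1, 4, 3, 4, 1) · [6] (7, 1, 3, 5, 11) · [7] (7, 1, 3, 5, 11) · [8] (1, 4, 3, 4, 1) · [9] (0, 11, 10, 1, 4) · [10] (7, 9, 0, 2, 7) · [11] (1, 4, 3, 4, 1) · [12] (0, 11, 10, 1, 4)

The 12 indices split into 4 linkage classes (same alcove rep ⇔ same W_29-dot-orbit):

[[1, 3, 5, 8, 11], [2, 10], [4, 9, 12], [6, 7]]


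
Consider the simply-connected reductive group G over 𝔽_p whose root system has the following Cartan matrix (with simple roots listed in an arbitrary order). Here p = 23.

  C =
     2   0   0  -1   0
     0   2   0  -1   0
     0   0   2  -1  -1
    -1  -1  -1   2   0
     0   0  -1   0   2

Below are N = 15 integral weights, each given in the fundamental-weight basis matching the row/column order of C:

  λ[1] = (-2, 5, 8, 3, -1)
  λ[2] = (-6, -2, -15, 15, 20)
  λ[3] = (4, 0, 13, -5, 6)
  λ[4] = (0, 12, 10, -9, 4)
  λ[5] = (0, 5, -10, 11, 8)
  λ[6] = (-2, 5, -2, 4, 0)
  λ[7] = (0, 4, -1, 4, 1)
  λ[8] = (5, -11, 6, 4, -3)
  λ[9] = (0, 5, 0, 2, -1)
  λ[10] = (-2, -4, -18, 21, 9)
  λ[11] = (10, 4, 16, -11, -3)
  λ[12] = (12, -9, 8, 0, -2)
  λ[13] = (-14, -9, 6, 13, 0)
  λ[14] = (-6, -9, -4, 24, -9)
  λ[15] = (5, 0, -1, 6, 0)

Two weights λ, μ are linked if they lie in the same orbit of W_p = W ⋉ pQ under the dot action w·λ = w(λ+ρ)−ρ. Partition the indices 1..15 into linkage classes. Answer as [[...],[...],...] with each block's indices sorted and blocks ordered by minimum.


Dynkin diagram of C (from the 8 off-diagonal −1 entries): D_5.

Folding the 15 weights λ_j+ρ into Ā_23 (reps in the given 5-coord order):

  λ_1 → (1, 6, 1, 3, 0) · λ_2 → (1, 3, 0, 1, 7) · λ_3 → (1, 3, 0, 1, 7) · λ_4 → (7, 5, 1, 1, 5) · λ_5 → (1, 6, 1, 3, 0) · λ_6 → (1, 6, 1, 3, 0) · λ_7 → (1, 5, 0, 5, 2) · λ_8 → (1, 5, 0, 5, 2) · λ_9 → (1, 6, 1, 3, 0) · λ_10 → (1, 3, 0, 1, 7) · λ_11 → (1, 5, 0, 5, 2) · λ_12 → (6, 1, 0, 7, 1) · λ_13 → (6, 1, 0, 7, 1) · λ_14 → (3, 6, 1, 2, 0) · λ_15 → (6, 1, 0, 7, 1)

Partition of {1..15} into 6 W_23-dot-orbits:

[[1, 5, 6, 9], [2, 3, 10], [4], [7, 8, 11], [12, 13, 15], [14]]


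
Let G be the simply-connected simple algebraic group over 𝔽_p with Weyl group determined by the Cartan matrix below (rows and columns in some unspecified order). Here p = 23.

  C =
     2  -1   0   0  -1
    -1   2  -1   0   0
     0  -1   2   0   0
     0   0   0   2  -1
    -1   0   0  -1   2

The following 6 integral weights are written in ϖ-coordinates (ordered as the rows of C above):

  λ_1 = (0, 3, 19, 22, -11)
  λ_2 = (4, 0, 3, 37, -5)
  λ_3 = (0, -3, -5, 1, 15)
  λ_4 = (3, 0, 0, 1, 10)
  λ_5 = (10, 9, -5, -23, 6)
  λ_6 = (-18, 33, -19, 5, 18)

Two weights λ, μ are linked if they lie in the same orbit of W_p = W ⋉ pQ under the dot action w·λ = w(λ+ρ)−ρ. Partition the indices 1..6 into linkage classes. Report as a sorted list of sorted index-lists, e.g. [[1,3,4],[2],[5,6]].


Cartan matrix: type A_5 (|W|=720); un-permuting the 5 rows.

Ā_23 reps of the 6 weights (A_5, coords as presented):

  1: (3, 5, 0, 1, 1)
  2: (4, 1, 1, 2, 11)
  3: (4, 1, 1, 2, 11)
  4: (4, 1, 1, 2, 11)
  5: (4, 1, 1, 2, 11)
  6: (4, 1, 1, 2, 11)

2 distinct reps among the 6 weights ⇒ 2 W_23-linkage classes:

[[1], [2, 3, 4, 5, 6]]


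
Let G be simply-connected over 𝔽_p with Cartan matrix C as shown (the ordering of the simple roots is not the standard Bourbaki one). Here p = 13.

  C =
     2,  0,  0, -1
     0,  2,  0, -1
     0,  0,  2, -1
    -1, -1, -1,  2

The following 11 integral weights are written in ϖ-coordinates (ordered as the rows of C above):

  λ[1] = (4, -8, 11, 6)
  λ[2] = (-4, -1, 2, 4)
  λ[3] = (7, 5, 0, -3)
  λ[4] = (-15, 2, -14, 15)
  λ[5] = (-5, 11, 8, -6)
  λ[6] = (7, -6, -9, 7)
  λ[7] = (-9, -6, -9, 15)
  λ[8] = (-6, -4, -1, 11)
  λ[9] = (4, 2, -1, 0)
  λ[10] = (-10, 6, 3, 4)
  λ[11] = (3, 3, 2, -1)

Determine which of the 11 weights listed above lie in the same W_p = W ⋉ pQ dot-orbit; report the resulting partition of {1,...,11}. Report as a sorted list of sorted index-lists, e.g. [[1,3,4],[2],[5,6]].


Root system D_4: the 4×4 matrix C matches after relabeling.

λ_j+ρ reflected into Ā_13 (⟨·,θ^∨⟩≤13); 4-tuples as given:

  λ_1+ρ ↦ (6, 4, 1, 1)
  λ_2+ρ ↦ (3, 0, 3, 2)
  λ_3+ρ ↦ (6, 4, 1, 1)
  λ_4+ρ ↦ (0, 5, 1, 2)
  λ_5+ρ ↦ (5, 3, 0, 1)
  λ_6+ρ ↦ (3, 0, 3, 2)
  λ_7+ρ ↦ (3, 0, 3, 2)
  λ_8+ρ ↦ (5, 3, 0, 1)
  λ_9+ρ ↦ (5, 3, 0, 1)
  λ_10+ρ ↦ (5, 3, 0, 1)
  λ_11+ρ ↦ (4, 4, 3, 0)

Linkage partition of the 11 weights (5 classes, p=13):

[[1, 3], [2, 6, 7], [4], [5, 8, 9, 10], [11]]


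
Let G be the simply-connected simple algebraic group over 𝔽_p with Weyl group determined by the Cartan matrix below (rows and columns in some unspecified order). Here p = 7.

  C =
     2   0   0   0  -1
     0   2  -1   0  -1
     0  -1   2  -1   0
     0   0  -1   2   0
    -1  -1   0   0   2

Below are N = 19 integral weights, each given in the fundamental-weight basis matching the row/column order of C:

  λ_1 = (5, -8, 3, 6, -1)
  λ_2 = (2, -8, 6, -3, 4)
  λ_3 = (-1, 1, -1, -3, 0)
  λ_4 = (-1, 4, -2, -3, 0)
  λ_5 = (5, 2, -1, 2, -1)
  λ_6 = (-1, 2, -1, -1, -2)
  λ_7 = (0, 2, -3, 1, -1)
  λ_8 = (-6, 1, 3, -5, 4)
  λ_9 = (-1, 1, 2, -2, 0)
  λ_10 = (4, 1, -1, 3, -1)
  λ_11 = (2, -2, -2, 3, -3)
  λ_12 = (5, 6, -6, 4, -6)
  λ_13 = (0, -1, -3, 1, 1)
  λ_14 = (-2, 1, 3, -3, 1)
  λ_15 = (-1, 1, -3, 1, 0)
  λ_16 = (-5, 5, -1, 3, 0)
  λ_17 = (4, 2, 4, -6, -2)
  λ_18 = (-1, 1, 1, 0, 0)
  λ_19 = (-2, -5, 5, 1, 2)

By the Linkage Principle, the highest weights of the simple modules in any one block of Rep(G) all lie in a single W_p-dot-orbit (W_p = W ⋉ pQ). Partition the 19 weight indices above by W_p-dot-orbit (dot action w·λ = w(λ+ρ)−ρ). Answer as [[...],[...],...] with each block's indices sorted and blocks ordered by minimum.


Dynkin diagram of C (from the 8 off-diagonal −1 entries): A_5.

λ_j+ρ reflected into Ā_7 (⟨·,θ^∨⟩≤7); 5-tuples as given:

  [1] (3, 3, 0, 0, 0)
  [2] (0, 3, 1, 1, 2)
  [3] (0, 0, 2, 0, 1)
  [4] (0, 2, 2, 1, 1)
  [5] (1, 1, 2, 0, 0)
  [6] (1, 2, 0, 0, 0)
  [7] (1, 1, 2, 0, 0)
  [8] (1, 2, 0, 0, 0)
  [9] (0, 2, 2, 1, 1)
  [10] (1, 2, 0, 0, 0)
  [11] (1, 1, 2, 0, 0)
  [12] (0, 3, 1, 1, 2)
  [13] (1, 2, 0, 0, 0)
  [14] (0, 2, 2, 1, 1)
  [15] (0, 0, 2, 0, 1)
  [16] (3, 3, 0, 0, 0)
  [17] (1, 2, 0, 0, 0)
  [18] (0, 2, 2, 1, 1)
  [19] (0, 2, 2, 1, 1)

Linkage partition of the 19 weights (6 classes, p=7):

[[1, 16], [2, 12], [3, 15], [4, 9, 14, 18, 19], [5, 7, 11], [6, 8, 10, 13, 17]]


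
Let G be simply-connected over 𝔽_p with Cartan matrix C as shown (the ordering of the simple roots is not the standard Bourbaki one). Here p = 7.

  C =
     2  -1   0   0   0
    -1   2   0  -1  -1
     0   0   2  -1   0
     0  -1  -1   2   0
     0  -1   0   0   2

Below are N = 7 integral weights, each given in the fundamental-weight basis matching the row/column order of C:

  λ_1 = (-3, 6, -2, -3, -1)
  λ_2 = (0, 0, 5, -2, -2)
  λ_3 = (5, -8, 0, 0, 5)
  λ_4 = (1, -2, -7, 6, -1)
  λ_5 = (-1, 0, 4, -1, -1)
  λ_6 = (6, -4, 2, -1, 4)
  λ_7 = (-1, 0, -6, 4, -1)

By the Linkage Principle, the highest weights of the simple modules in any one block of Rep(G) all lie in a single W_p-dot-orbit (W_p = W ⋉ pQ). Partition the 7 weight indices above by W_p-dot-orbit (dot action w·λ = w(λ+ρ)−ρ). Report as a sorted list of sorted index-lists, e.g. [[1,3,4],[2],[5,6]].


C ↔ D_5 under row/col permutation; |W(D_5)| = 1920.

Alcove-folded reps (p=7, 7 weights, presented ϖ-order):

    λ_1 → (2, 0, 0, 2, 0)
    λ_2 → (0, 1, 5, 0, 0)
    λ_3 → (0, 1, 5, 0, 0)
    λ_4 → (0, 1, 5, 0, 0)
    λ_5 → (0, 1, 5, 0, 0)
    λ_6 → (2, 0, 0, 2, 0)
    λ_7 → (0, 1, 5, 0, 0)

Partition of {1..7} into 2 W_7-dot-orbits:

[[1, 6], [2, 3, 4, 5, 7]]


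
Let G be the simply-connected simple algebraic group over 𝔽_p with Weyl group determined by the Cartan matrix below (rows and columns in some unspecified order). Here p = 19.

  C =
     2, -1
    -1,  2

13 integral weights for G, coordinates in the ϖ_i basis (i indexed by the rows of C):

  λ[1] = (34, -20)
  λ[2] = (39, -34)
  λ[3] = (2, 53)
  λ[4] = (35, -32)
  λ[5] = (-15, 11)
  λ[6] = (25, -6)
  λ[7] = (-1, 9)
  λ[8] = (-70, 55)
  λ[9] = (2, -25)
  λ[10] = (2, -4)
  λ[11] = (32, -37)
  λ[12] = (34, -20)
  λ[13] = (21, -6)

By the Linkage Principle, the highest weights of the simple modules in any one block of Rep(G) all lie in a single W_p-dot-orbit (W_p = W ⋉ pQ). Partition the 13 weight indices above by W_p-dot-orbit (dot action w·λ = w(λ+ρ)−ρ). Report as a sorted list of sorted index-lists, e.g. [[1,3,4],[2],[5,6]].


Dynkin diagram of C (from the 2 off-diagonal −1 entries): A_2.

Each λ_j+ρ reduced to Ā_19; 2-tuples below use C's row order:

  [1] (0, 3) · [2] (12, 2) · [3] (0, 3) · [4] (12, 2) · [5] (12, 2) · [6] (12, 2) · [7] (0, 10) · [8] (1, 12) · [9] (14, 2) · [10] (0, 3) · [11] (14, 2) · [12] (0, 3) · [13] (14, 2)

The 13 indices split into 5 linkage classes (same alcove rep ⇔ same W_19-dot-orbit):

[[1, 3, 10, 12], [2, 4, 5, 6], [7], [8], [9, 11, 13]]


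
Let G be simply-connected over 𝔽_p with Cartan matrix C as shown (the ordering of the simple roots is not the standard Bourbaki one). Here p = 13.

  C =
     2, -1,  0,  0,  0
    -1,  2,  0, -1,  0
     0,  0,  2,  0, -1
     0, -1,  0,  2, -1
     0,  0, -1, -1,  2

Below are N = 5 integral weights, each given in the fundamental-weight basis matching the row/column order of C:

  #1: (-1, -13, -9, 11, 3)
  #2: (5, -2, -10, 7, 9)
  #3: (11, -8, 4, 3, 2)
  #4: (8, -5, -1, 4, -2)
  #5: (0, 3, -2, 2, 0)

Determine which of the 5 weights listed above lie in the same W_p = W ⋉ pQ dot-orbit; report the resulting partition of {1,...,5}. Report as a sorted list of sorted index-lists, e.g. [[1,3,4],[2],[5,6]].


Root system A_5: the 5×5 matrix C matches after relabeling.

W_13-reps of the 5 weights in Ā_13 (same 5-coord order as C):

  [1] (5, 4, 1, 0, 0);  [2] (1, 4, 1, 3, 0);  [3] (1, 4, 1, 3, 0);  [4] (5, 4, 1, 0, 0);  [5] (1, 4, 1, 3, 0)

2 distinct reps among the 5 weights ⇒ 2 W_13-linkage classes:

[[1, 4], [2, 3, 5]]


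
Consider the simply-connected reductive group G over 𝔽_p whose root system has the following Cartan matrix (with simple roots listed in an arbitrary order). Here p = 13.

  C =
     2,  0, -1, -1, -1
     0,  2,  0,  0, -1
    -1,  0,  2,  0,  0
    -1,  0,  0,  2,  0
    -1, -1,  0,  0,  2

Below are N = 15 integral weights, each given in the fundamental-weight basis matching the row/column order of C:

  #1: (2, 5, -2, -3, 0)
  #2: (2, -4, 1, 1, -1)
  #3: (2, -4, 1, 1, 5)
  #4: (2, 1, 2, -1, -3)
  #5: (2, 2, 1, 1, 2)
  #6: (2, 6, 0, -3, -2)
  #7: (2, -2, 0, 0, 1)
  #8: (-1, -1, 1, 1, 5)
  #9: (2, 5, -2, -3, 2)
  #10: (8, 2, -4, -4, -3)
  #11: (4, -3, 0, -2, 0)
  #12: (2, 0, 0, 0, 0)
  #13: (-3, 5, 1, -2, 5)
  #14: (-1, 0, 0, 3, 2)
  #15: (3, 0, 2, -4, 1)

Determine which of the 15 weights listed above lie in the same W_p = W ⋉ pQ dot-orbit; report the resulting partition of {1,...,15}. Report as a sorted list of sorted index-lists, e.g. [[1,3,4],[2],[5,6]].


Dynkin diagram of C (from the 8 off-diagonal −1 entries): D_5.

Ā_13 reps of the 15 weights (D_5, coords as presented):

    λ_1 → (0, 6, 1, 2, 1)
    λ_2 → (0, 0, 2, 2, 3)
    λ_3 → (0, 0, 2, 2, 3)
    λ_4 → (1, 0, 3, 0, 2)
    λ_5 → (0, 0, 2, 2, 3)
    λ_6 → (0, 6, 1, 2, 1)
    λ_7 → (3, 1, 1, 1, 1)
    λ_8 → (0, 0, 2, 2, 3)
    λ_9 → (0, 6, 1, 2, 1)
    λ_10 → (1, 1, 3, 3, 2)
    λ_11 → (3, 1, 1, 1, 1)
    λ_12 → (3, 1, 1, 1, 1)
    λ_13 → (0, 6, 1, 2, 1)
    λ_14 → (0, 1, 1, 4, 3)
    λ_15 → (1, 1, 3, 3, 2)

Partition of {1..15} into 6 W_13-dot-orbits:

[[1, 6, 9, 13], [2, 3, 5, 8], [4], [7, 11, 12], [10, 15], [14]]


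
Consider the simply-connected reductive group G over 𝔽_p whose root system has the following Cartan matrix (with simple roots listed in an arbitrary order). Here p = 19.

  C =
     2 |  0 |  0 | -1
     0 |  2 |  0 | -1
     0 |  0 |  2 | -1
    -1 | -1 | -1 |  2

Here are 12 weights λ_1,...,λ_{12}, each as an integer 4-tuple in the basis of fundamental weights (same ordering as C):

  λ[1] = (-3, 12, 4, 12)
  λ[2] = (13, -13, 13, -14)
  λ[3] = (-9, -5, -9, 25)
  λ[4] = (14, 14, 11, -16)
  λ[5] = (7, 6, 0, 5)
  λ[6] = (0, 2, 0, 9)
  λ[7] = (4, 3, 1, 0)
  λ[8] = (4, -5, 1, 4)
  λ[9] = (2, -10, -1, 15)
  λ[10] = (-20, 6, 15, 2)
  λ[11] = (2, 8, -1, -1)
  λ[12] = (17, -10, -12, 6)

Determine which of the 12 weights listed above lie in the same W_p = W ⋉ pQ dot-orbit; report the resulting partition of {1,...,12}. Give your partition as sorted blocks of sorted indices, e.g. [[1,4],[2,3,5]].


Root system D_4: the 4×4 matrix C matches after relabeling.

Folding the 12 weights λ_j+ρ into Ā_19 (reps in the given 4-coord order):

  λ_1 → (5, 4, 2, 1);  λ_2 → (1, 3, 1, 4);  λ_3 → (1, 3, 1, 4);  λ_4 → (0, 0, 3, 4);  λ_5 → (5, 4, 2, 1);  λ_6 → (1, 3, 1, 4);  λ_7 → (5, 4, 2, 1);  λ_8 → (5, 4, 2, 1);  λ_9 → (3, 9, 0, 0);  λ_10 → (3, 9, 0, 0);  λ_11 → (3, 9, 0, 0);  λ_12 → (5, 4, 2, 1)

Grouping the 12 weights by Ā_19-representative: 4 linkage classes.

[[1, 5, 7, 8, 12], [2, 3, 6], [4], [9, 10, 11]]


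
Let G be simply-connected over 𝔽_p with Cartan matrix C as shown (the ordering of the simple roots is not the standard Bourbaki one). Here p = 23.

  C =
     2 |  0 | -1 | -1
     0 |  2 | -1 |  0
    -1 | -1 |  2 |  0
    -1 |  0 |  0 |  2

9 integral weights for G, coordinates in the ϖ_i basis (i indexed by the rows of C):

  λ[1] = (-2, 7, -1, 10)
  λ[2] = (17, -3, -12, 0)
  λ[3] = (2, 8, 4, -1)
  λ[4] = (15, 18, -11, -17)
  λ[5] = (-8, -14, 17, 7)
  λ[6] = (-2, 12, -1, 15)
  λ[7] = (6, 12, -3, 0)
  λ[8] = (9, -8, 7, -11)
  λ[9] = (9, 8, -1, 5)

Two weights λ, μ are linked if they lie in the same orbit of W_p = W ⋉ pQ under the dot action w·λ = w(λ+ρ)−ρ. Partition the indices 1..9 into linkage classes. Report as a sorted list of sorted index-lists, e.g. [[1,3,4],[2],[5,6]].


Dynkin diagram of C (from the 6 off-diagonal −1 entries): A_4.

Folding the 9 weights λ_j+ρ into Ā_23 (reps in the given 4-coord order):

  λ_1 → (0, 7, 1, 10) · λ_2 → (5, 11, 2, 1) · λ_3 → (3, 9, 5, 0) · λ_4 → (10, 7, 0, 4) · λ_5 → (5, 11, 2, 1) · λ_6 → (0, 7, 1, 10) · λ_7 → (5, 11, 2, 1) · λ_8 → (0, 7, 1, 10) · λ_9 → (10, 7, 0, 4)

Partition of {1..9} into 4 W_23-dot-orbits:

[[1, 6, 8], [2, 5, 7], [3], [4, 9]]


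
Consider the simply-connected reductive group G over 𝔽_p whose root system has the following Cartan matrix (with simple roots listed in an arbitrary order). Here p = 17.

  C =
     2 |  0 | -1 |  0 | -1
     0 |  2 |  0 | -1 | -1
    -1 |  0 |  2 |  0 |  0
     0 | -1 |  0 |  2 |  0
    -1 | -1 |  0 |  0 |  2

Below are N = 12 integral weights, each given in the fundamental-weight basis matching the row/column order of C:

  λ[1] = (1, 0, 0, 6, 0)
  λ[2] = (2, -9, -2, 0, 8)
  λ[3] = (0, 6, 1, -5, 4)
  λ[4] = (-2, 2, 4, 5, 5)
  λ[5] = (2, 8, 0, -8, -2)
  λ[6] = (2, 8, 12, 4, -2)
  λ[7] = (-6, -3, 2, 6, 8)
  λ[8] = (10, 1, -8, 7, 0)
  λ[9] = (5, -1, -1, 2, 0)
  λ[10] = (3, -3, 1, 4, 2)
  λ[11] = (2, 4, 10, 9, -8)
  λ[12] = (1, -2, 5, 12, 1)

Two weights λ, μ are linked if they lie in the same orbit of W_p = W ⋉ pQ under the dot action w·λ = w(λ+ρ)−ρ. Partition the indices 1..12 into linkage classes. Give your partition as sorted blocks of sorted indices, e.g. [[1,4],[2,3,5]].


Cartan matrix: type A_5 (|W|=720); un-permuting the 5 rows.

Each λ_j+ρ reduced to Ā_17; 5-tuples below use C's row order:

  λ_1 → (2, 1, 1, 7, 1)
  λ_2 → (2, 1, 1, 7, 1)
  λ_3 → (1, 3, 2, 4, 5)
  λ_4 → (1, 3, 2, 4, 5)
  λ_5 → (2, 1, 1, 7, 1)
  λ_6 → (2, 1, 1, 7, 1)
  λ_7 → (3, 2, 2, 5, 2)
  λ_8 → (4, 2, 2, 3, 1)
  λ_9 → (6, 0, 0, 3, 1)
  λ_10 → (4, 2, 2, 3, 1)
  λ_11 → (4, 2, 2, 3, 1)
  λ_12 → (2, 1, 1, 7, 1)

Partition of {1..12} into 5 W_17-dot-orbits:

[[1, 2, 5, 6, 12], [3, 4], [7], [8, 10, 11], [9]]


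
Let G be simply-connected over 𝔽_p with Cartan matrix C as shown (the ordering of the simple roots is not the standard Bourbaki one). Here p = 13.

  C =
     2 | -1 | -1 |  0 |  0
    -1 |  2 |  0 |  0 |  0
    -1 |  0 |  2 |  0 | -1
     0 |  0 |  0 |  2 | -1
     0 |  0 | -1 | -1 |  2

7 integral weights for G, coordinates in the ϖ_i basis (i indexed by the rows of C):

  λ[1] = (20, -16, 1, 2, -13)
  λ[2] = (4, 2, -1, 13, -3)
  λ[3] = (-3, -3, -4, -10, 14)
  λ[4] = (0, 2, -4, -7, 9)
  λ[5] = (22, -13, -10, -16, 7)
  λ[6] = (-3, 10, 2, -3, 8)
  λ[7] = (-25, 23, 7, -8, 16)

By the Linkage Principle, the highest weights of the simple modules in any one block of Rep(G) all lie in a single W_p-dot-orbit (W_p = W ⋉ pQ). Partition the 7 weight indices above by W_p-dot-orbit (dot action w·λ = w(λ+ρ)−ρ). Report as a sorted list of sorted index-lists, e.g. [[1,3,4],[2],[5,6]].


Type A_5, rank 5, |W|=720; reorder rows/cols to standard.

W_13-reps of the 7 weights in Ā_13 (same 5-coord order as C):

    [1] (2, 1, 1, 6, 1)
    [2] (1, 3, 1, 5, 0)
    [3] (2, 1, 1, 6, 1)
    [4] (2, 1, 1, 6, 1)
    [5] (2, 1, 1, 6, 1)
    [6] (2, 1, 1, 6, 1)
    [7] (1, 3, 1, 5, 0)

Linkage partition of the 7 weights (2 classes, p=13):

[[1, 3, 4, 5, 6], [2, 7]]


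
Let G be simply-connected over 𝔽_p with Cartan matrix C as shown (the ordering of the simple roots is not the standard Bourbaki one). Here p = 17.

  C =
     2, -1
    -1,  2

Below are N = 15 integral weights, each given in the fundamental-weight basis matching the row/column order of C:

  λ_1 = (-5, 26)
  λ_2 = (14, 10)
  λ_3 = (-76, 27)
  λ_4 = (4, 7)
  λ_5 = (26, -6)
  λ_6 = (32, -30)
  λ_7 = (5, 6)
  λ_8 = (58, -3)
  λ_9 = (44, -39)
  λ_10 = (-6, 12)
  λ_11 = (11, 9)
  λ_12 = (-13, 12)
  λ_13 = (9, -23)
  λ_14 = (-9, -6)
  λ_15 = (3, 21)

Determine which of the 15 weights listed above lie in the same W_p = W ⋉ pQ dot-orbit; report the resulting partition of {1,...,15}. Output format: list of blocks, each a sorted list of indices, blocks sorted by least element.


Dynkin diagram of C (from the 2 off-diagonal −1 entries): A_2.

Folding the 15 weights λ_j+ρ into Ā_17 (reps in the given 2-coord order):

  λ_1+ρ ↦ (6, 7) · λ_2+ρ ↦ (6, 2) · λ_3+ρ ↦ (6, 7) · λ_4+ρ ↦ (5, 8) · λ_5+ρ ↦ (7, 5) · λ_6+ρ ↦ (12, 1) · λ_7+ρ ↦ (6, 7) · λ_8+ρ ↦ (6, 2) · λ_9+ρ ↦ (6, 7) · λ_10+ρ ↦ (5, 8) · λ_11+ρ ↦ (7, 5) · λ_12+ρ ↦ (12, 1) · λ_13+ρ ↦ (7, 5) · λ_14+ρ ↦ (5, 8) · λ_15+ρ ↦ (5, 8)

Grouping the 15 weights by Ā_17-representative: 5 linkage classes.

[[1, 3, 7, 9], [2, 8], [4, 10, 14, 15], [5, 11, 13], [6, 12]]


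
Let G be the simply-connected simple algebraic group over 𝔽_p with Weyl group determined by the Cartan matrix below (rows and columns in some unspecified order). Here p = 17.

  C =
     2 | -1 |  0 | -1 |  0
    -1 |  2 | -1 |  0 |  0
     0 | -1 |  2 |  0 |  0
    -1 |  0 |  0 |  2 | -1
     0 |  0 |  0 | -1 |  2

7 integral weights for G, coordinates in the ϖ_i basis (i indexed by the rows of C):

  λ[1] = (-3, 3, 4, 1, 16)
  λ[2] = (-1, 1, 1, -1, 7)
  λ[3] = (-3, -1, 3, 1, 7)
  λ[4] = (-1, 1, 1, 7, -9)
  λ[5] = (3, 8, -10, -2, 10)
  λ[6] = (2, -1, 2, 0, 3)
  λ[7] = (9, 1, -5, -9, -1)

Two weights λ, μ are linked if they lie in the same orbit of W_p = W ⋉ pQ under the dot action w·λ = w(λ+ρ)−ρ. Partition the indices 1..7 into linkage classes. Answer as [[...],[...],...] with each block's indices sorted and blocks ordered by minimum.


C ↔ A_5 under row/col permutation; |W(A_5)| = 720.

W_17-reps of the 7 weights in Ā_17 (same 5-coord order as C):

  λ_1 → (0, 2, 2, 0, 8)
  λ_2 → (0, 2, 2, 0, 8)
  λ_3 → (0, 2, 2, 0, 8)
  λ_4 → (0, 2, 2, 0, 8)
  λ_5 → (3, 0, 3, 1, 4)
  λ_6 → (3, 0, 3, 1, 4)
  λ_7 → (0, 2, 2, 0, 8)

Partition of {1..7} into 2 W_17-dot-orbits:

[[1, 2, 3, 4, 7], [5, 6]]


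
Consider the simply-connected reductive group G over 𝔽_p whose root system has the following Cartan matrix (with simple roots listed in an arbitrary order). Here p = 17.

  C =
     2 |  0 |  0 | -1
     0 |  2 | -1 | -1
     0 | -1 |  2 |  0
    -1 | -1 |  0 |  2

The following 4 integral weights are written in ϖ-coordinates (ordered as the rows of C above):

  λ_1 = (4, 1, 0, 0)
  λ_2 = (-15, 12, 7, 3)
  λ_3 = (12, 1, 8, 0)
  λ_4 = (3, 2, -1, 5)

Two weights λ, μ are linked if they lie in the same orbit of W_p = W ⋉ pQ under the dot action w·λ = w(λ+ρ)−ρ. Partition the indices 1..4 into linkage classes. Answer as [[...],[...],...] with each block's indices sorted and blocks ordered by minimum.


C ↔ A_4 under row/col permutation; |W(A_4)| = 120.

W_17-reps of the 4 weights in Ā_17 (same 4-coord order as C):

  λ_1 → (5, 2, 1, 1) · λ_2 → (4, 3, 0, 6) · λ_3 → (5, 2, 1, 1) · λ_4 → (4, 3, 0, 6)

2 distinct reps among the 4 weights ⇒ 2 W_17-linkage classes:

[[1, 3], [2, 4]]


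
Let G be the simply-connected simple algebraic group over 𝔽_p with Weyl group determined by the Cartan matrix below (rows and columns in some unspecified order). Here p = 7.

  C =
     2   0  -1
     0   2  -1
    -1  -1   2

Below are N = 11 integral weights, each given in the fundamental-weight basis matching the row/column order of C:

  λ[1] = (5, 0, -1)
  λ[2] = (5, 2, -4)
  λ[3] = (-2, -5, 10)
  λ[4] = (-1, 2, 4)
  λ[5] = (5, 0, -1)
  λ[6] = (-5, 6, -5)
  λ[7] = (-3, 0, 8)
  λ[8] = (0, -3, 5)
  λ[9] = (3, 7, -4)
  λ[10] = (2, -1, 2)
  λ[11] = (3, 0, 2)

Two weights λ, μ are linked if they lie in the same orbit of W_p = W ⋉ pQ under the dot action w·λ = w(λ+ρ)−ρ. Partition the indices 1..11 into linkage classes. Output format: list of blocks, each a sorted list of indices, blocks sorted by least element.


C ↔ A_3 under row/col permutation; |W(A_3)| = 24.

Each λ_j+ρ reduced to Ā_7; 3-tuples below use C's row order:

  λ_1 → (6, 1, 0)
  λ_2 → (3, 0, 3)
  λ_3 → (3, 0, 3)
  λ_4 → (1, 2, 4)
  λ_5 → (6, 1, 0)
  λ_6 → (3, 0, 3)
  λ_7 → (1, 2, 4)
  λ_8 → (1, 2, 4)
  λ_9 → (1, 3, 2)
  λ_10 → (3, 0, 3)
  λ_11 → (3, 0, 3)

Partition of {1..11} into 4 W_7-dot-orbits:

[[1, 5], [2, 3, 6, 10, 11], [4, 7, 8], [9]]


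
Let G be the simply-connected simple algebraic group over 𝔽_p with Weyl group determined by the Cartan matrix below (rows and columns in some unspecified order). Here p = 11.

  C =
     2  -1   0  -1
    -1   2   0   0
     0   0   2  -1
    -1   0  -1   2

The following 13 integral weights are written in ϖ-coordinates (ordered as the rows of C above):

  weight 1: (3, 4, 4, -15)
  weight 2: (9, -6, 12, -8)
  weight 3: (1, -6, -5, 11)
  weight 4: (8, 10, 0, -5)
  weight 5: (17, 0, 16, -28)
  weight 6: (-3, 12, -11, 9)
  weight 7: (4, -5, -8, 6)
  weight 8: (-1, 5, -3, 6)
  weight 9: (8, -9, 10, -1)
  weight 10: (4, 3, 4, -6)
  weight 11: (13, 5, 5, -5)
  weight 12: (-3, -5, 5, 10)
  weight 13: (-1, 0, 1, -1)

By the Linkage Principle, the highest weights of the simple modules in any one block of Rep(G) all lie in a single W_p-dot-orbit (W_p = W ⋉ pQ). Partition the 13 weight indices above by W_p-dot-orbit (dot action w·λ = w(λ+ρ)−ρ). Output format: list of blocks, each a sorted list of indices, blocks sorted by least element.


Type A_4, rank 4, |W|=120; reorder rows/cols to standard.

W_11-reps of the 13 weights in Ā_11 (same 4-coord order as C):

  λ_1 → (0, 2, 1, 5)
  λ_2 → (0, 2, 1, 5)
  λ_3 → (2, 1, 1, 5)
  λ_4 → (0, 2, 1, 5)
  λ_5 → (2, 1, 1, 5)
  λ_6 → (0, 1, 2, 0)
  λ_7 → (1, 3, 6, 0)
  λ_8 → (0, 4, 0, 5)
  λ_9 → (0, 1, 2, 0)
  λ_10 → (0, 4, 0, 5)
  λ_11 → (0, 2, 1, 5)
  λ_12 → (0, 4, 0, 5)
  λ_13 → (0, 1, 2, 0)

5 distinct reps among the 13 weights ⇒ 5 W_11-linkage classes:

[[1, 2, 4, 11], [3, 5], [6, 9, 13], [7], [8, 10, 12]]
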